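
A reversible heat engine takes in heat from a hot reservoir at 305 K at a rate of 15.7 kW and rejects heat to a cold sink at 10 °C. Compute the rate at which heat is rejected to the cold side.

T_C = 10 °C → 10 + 273.15 = 283.15 K.
η_rev = 1 − T_C/T_H = 1 − 283.15/305.00 = 0.0716.
For a reversible cycle Q_C/Q_H = T_C/T_H, so Q_C = 15.7 × 283.15/305.00 = 14.58 kW.

Q̇_C ≈ 14.58 kW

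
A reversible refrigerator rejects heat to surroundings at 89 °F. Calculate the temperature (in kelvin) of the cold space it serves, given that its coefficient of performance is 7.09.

T_C ≈ 267 K

T_H = 89 °F → (89 − 32) × 5/9 = 31.67 °C = 304.82 K.
COP_R = T_C/(T_H − T_C) ⇒ T_C = T_H·COP_R/(1 + COP_R) = 304.82 × 7.09/(1 + 7.09) = 267 K.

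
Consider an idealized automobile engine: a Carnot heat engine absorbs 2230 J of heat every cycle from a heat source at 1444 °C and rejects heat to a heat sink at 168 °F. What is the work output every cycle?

T_H = 1444 °C → 1444 + 273.15 = 1717.15 K.
T_C = 168 °F → (168 − 32) × 5/9 = 75.56 °C = 348.71 K.
Since the cycle is reversible, η = 1 − T_C/T_H = 1 − 348.71/1717.15 = 0.7969.
W = η·Q_H = 0.7969 × 2230 = 1780 J.

W ≈ 1780 J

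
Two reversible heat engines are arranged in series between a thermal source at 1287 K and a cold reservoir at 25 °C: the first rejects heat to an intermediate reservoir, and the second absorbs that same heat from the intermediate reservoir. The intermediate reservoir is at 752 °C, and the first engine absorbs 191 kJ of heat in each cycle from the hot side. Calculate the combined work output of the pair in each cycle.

W_total ≈ 146.8 kJ

T_C = 25 °C → 25 + 273.15 = 298.15 K.
Two reversible stages in series are equivalent to a single Carnot engine between T_H and T_C, so η_total = 1 − T_C/T_H = 1 − 298.15/1287.00 = 0.7683.
W_total = η_total · Q_H = 0.7683 × 191 = 146.8 kJ.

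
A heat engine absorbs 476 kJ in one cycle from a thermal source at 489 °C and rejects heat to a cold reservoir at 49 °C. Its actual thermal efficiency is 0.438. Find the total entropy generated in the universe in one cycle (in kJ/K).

ΔS_univ ≈ 0.206 kJ/K

T_H = 489 °C → 489 + 273.15 = 762.15 K.
T_C = 49 °C → 49 + 273.15 = 322.15 K.
W = η·Q_H = 0.438 × 476 = 208.5 kJ, so Q_C = Q_H − W = 267.5 kJ.
The hot reservoir loses entropy Q_H/T_H = 476/762.15 = 0.6245 kJ/K; the cold reservoir gains Q_C/T_C = 267.5/322.15 = 0.8304 kJ/K.
ΔS_univ = −Q_H/T_H + Q_C/T_C = 0.206 kJ/K (> 0, since η = 0.438 < η_Carnot = 0.577).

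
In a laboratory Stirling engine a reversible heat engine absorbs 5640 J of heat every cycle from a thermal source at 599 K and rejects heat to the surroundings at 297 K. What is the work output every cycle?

W ≈ 2840 J

η_rev = 1 − T_C/T_H = 1 − 297.00/599.00 = 0.5042.
W = η·Q_H = 0.5042 × 5640 = 2840 J.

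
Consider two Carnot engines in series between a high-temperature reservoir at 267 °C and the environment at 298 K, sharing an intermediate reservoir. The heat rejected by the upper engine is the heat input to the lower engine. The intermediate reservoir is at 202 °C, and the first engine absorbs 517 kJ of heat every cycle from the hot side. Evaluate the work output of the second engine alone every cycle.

T_H = 267 °C → 267 + 273.15 = 540.15 K.
T_m = 202 °C → 202 + 273.15 = 475.15 K.
Heat entering the second stage: Q_m = Q_H·(T_m/T_H) = 517 × 475.15/540.15 = 455 kJ.
Second-stage efficiency η₂ = 1 − T_C/T_m = 1 − 298.00/475.15 = 0.3728, so W₂ = η₂·Q_m = 170 kJ.

W₂ ≈ 170 kJ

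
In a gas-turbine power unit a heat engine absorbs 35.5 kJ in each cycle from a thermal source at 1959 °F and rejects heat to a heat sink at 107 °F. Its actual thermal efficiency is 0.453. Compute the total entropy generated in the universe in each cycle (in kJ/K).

T_H = 1959 °F → (1959 − 32) × 5/9 = 1070.56 °C = 1343.71 K.
T_C = 107 °F → (107 − 32) × 5/9 = 41.67 °C = 314.82 K.
W = η·Q_H = 0.453 × 35.5 = 16.08 kJ, so Q_C = Q_H − W = 19.42 kJ.
Reservoir entropy changes: ΔS_H = −Q_H/T_H = −35.5/1343.71 = -0.02642 kJ/K and ΔS_C = +Q_C/T_C = 19.42/314.82 = 0.06168 kJ/K.
ΔS_univ = −Q_H/T_H + Q_C/T_C = 0.0353 kJ/K (> 0, since η = 0.453 < η_Carnot = 0.766).

ΔS_univ ≈ 0.0353 kJ/K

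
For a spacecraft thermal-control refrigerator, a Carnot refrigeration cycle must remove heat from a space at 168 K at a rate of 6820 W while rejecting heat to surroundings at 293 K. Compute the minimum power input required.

COP_R = T_C/(T_H − T_C) = 168.00/125.00 = 1.3440.
W = Q_C/COP_R = 6820/1.3440 = 5070 W.

Ẇ_in ≈ 5070 W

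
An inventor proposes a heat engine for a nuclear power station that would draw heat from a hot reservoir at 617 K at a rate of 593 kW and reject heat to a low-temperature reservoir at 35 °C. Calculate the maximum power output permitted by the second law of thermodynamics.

T_C = 35 °C → 35 + 273.15 = 308.15 K.
The second-law ceiling is the Carnot efficiency, η_max = 1 − T_C/T_H = 1 − 308.15/617.00 = 0.5006.
W_max = η_max · Q_H = 0.5006 × 593 = 297 kW.

Ẇ_max ≈ 297 kW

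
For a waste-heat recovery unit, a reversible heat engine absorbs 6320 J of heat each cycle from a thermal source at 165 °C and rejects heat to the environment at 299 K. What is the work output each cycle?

W ≈ 2007 J

T_H = 165 °C → 165 + 273.15 = 438.15 K.
η_rev = 1 − T_C/T_H = 1 − 299.00/438.15 = 0.3176.
W = η·Q_H = 0.3176 × 6320 = 2007 J.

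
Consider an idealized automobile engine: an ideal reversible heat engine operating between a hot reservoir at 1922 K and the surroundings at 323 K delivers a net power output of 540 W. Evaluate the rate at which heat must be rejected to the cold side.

The Carnot efficiency is η = 1 − T_C/T_H = 1 − 323.00/1922.00 = 0.8319.
Since Q_C/Q_H = T_C/T_H and Q_H = W/η, Q_C = W·T_C/(T_H − T_C) = 540 × 323.00/1599.00 = 109 W.

Q̇_C ≈ 109 W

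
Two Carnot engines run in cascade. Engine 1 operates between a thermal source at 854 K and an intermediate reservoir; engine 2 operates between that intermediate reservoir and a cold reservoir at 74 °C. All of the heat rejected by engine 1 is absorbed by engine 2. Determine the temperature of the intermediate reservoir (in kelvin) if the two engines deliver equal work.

T_m ≈ 601 K

T_C = 74 °C → 74 + 273.15 = 347.15 K.
For reversible stages Q_m = Q_H·(T_m/T_H). Setting W₁ = Q_H(1 − T_m/T_H) equal to W₂ = Q_m(1 − T_C/T_m) = Q_H·(T_m − T_C)/T_H gives T_H − T_m = T_m − T_C, so T_m = (T_H + T_C)/2 = (854.00 + 347.15)/2 = 601 K.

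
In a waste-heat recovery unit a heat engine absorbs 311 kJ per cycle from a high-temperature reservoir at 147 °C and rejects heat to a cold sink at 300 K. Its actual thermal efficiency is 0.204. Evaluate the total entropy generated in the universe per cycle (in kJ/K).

ΔS_univ ≈ 0.0850 kJ/K

T_H = 147 °C → 147 + 273.15 = 420.15 K.
W = η·Q_H = 0.204 × 311 = 63.44 kJ, so Q_C = Q_H − W = 247.6 kJ.
The hot reservoir loses entropy Q_H/T_H = 311/420.15 = 0.7402 kJ/K; the cold reservoir gains Q_C/T_C = 247.6/300.00 = 0.8252 kJ/K.
ΔS_univ = −Q_H/T_H + Q_C/T_C = 0.0850 kJ/K (> 0, since η = 0.204 < η_Carnot = 0.286).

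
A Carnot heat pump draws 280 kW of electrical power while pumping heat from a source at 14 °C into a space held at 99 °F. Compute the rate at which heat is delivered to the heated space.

Q̇_H ≈ 3740 kW

T_H = 99 °F → (99 − 32) × 5/9 = 37.22 °C = 310.37 K.
T_C = 14 °C → 14 + 273.15 = 287.15 K.
Reversible heating COP: COP_HP = T_H/(T_H − T_C) = 310.37/23.22 = 13.3653.
Q_H = COP_HP · W = 13.3653 × 280 = 3740 kW.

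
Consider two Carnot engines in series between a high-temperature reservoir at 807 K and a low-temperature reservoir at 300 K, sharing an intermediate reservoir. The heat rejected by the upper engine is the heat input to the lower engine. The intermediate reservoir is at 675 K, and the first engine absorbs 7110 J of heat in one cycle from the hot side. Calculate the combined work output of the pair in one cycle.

W_total ≈ 4470 J

Two reversible stages in series are equivalent to a single Carnot engine between T_H and T_C, so η_total = 1 − T_C/T_H = 1 − 300.00/807.00 = 0.6283.
W_total = η_total · Q_H = 0.6283 × 7110 = 4470 J.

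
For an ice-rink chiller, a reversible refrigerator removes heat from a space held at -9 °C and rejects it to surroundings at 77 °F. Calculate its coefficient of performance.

T_H = 77 °F → (77 − 32) × 5/9 = 25.00 °C = 298.15 K.
T_C = -9 °C → -9 + 273.15 = 264.15 K.
COP_R = T_C/(T_H − T_C) = 264.15/(298.15 − 264.15) = 7.769.

COP_R ≈ 7.769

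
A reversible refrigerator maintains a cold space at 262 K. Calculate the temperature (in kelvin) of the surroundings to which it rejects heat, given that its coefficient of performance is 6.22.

COP_R = T_C/(T_H − T_C) ⇒ T_H = T_C·(1 + 1/COP_R) = 262.00 × (1 + 1/6.22) = 304.1 K.

T_H ≈ 304.1 K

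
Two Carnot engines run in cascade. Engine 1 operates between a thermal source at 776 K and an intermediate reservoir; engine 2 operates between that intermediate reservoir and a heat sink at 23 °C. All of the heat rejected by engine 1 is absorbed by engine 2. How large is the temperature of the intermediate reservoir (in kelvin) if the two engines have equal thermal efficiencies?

T_m ≈ 479.4 K

T_C = 23 °C → 23 + 273.15 = 296.15 K.
Equal efficiencies require 1 − T_m/T_H = 1 − T_C/T_m, i.e. T_m/T_H = T_C/T_m, so T_m = √(T_H·T_C) = √(776.00 × 296.15) = 479.4 K.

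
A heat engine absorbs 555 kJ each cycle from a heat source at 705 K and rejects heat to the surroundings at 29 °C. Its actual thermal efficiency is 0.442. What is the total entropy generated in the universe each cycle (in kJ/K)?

T_C = 29 °C → 29 + 273.15 = 302.15 K.
W = η·Q_H = 0.442 × 555 = 245.3 kJ, so Q_C = Q_H − W = 309.7 kJ.
The hot reservoir loses entropy Q_H/T_H = 555/705.00 = 0.7872 kJ/K; the cold reservoir gains Q_C/T_C = 309.7/302.15 = 1.025 kJ/K.
ΔS_univ = −Q_H/T_H + Q_C/T_C = 0.2377 kJ/K (> 0, since η = 0.442 < η_Carnot = 0.571).

ΔS_univ ≈ 0.2377 kJ/K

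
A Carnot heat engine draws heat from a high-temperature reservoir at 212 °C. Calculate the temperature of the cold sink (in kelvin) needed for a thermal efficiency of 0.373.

T_H = 212 °C → 212 + 273.15 = 485.15 K.
From η = 1 − T_C/T_H, T_C = T_H·(1 − η) = 485.15 × (1 − 0.373) = 304 K.

T_C ≈ 304 K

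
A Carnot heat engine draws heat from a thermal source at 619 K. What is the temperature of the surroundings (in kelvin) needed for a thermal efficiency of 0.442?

From η = 1 − T_C/T_H, T_C = T_H·(1 − η) = 619.00 × (1 − 0.442) = 345 K.

T_C ≈ 345 K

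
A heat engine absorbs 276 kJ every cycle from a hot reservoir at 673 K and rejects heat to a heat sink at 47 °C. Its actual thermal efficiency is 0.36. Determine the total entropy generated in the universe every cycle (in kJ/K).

T_C = 47 °C → 47 + 273.15 = 320.15 K.
W = η·Q_H = 0.36 × 276 = 99.36 kJ, so Q_C = Q_H − W = 176.6 kJ.
Entropy balance on the reservoirs: −Q_H/T_H = -0.4101 kJ/K, +Q_C/T_C = 0.5517 kJ/K.
ΔS_univ = −Q_H/T_H + Q_C/T_C = 0.1416 kJ/K (> 0, since η = 0.36 < η_Carnot = 0.524).

ΔS_univ ≈ 0.1416 kJ/K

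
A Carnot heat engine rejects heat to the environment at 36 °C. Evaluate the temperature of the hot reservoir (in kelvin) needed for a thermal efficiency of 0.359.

T_H ≈ 482 K

T_C = 36 °C → 36 + 273.15 = 309.15 K.
From η = 1 − T_C/T_H, solving for T_H gives T_H = T_C/(1 − η) = 309.15/(1 − 0.359) = 482 K.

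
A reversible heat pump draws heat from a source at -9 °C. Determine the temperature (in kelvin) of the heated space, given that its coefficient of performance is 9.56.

T_H ≈ 295 K

T_C = -9 °C → -9 + 273.15 = 264.15 K.
COP_HP = T_H/(T_H − T_C) ⇒ T_H = T_C·COP_HP/(COP_HP − 1) = 264.15 × 9.56/(9.56 − 1) = 295 K.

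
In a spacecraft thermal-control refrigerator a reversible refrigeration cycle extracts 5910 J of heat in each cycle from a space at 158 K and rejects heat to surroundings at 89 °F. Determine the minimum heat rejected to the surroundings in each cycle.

Q_H ≈ 11400 J

T_H = 89 °F → (89 − 32) × 5/9 = 31.67 °C = 304.82 K.
For a reversible cycle Q_H/Q_C = T_H/T_C, so Q_H = Q_C·T_H/T_C = 5910 × 304.82/158.00 = 11400 J.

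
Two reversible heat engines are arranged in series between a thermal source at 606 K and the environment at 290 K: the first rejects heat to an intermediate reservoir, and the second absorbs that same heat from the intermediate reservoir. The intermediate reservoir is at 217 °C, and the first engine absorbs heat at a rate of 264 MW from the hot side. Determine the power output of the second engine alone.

T_m = 217 °C → 217 + 273.15 = 490.15 K.
Heat entering the second stage: Q_m = Q_H·(T_m/T_H) = 264 × 490.15/606.00 = 213.5 MW.
Second-stage efficiency η₂ = 1 − T_C/T_m = 1 − 290.00/490.15 = 0.4083, so W₂ = η₂·Q_m = 87.19 MW.

Ẇ₂ ≈ 87.19 MW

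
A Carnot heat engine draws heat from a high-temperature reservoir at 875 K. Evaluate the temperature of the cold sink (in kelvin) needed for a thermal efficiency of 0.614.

From η = 1 − T_C/T_H, T_C = T_H·(1 − η) = 875.00 × (1 − 0.614) = 338 K.

T_C ≈ 338 K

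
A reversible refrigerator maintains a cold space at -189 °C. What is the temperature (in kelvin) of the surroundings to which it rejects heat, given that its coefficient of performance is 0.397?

T_H ≈ 296 K

T_C = -189 °C → -189 + 273.15 = 84.15 K.
COP_R = T_C/(T_H − T_C) ⇒ T_H = T_C·(1 + 1/COP_R) = 84.15 × (1 + 1/0.397) = 296 K.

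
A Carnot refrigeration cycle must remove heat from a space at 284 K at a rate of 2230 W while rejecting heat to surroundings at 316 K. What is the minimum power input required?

Ẇ_in ≈ 251 W

Carnot COP: COP_R = T_C/(T_H − T_C) = 284.00/32.00 = 8.8750.
W = Q_C/COP_R = 2230/8.8750 = 251 W.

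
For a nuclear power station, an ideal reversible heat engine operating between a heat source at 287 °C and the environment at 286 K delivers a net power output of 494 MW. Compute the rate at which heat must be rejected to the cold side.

Q̇_C ≈ 515 MW

T_H = 287 °C → 287 + 273.15 = 560.15 K.
The Carnot efficiency is η = 1 − T_C/T_H = 1 − 286.00/560.15 = 0.4894.
Since Q_C/Q_H = T_C/T_H and Q_H = W/η, Q_C = W·T_C/(T_H − T_C) = 494 × 286.00/274.15 = 515 MW.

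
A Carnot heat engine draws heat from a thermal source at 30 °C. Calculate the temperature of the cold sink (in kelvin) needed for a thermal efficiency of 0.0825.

T_H = 30 °C → 30 + 273.15 = 303.15 K.
From η = 1 − T_C/T_H, T_C = T_H·(1 − η) = 303.15 × (1 − 0.0825) = 278 K.

T_C ≈ 278 K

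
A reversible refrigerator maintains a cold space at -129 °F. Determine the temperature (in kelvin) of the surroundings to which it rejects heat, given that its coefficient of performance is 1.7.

T_H ≈ 291.8 K

T_C = -129 °F → (-129 − 32) × 5/9 = -89.44 °C = 183.71 K.
COP_R = T_C/(T_H − T_C) ⇒ T_H = T_C·(1 + 1/COP_R) = 183.71 × (1 + 1/1.7) = 291.8 K.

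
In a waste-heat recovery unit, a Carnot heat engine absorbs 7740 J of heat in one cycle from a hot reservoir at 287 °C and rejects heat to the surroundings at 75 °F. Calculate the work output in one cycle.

T_H = 287 °C → 287 + 273.15 = 560.15 K.
T_C = 75 °F → (75 − 32) × 5/9 = 23.89 °C = 297.04 K.
Carnot efficiency: η = 1 − T_C/T_H = 1 − 297.04/560.15 = 0.4697.
W = η·Q_H = 0.4697 × 7740 = 3636 J.

W ≈ 3636 J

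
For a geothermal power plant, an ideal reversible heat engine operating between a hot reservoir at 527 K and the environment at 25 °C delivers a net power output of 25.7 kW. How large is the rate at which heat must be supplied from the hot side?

Q̇_H ≈ 59.18 kW

T_C = 25 °C → 25 + 273.15 = 298.15 K.
η_rev = 1 − T_C/T_H = 1 − 298.15/527.00 = 0.4343.
Q_H = W/η = 25.7/0.4343 = 59.18 kW.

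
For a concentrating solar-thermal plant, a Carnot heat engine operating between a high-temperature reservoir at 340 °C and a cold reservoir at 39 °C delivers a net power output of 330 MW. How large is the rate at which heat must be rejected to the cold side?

T_H = 340 °C → 340 + 273.15 = 613.15 K.
T_C = 39 °C → 39 + 273.15 = 312.15 K.
The Carnot efficiency is η = 1 − T_C/T_H = 1 − 312.15/613.15 = 0.4909.
Since Q_C/Q_H = T_C/T_H and Q_H = W/η, Q_C = W·T_C/(T_H − T_C) = 330 × 312.15/301.00 = 342 MW.

Q̇_C ≈ 342 MW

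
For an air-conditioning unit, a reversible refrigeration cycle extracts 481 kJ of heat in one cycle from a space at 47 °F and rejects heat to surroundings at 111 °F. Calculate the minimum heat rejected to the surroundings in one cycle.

Q_H ≈ 542 kJ

T_H = 111 °F → (111 − 32) × 5/9 = 43.89 °C = 317.04 K.
T_C = 47 °F → (47 − 32) × 5/9 = 8.33 °C = 281.48 K.
For a reversible cycle Q_H/Q_C = T_H/T_C, so Q_H = Q_C·T_H/T_C = 481 × 317.04/281.48 = 542 kJ.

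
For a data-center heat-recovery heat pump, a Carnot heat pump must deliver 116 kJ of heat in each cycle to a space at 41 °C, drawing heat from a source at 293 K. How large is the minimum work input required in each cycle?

W_in ≈ 7.81 kJ

T_H = 41 °C → 41 + 273.15 = 314.15 K.
Reversible heating COP: COP_HP = T_H/(T_H − T_C) = 314.15/21.15 = 14.8534.
W = Q_H/COP_HP = 116/14.8534 = 7.81 kJ.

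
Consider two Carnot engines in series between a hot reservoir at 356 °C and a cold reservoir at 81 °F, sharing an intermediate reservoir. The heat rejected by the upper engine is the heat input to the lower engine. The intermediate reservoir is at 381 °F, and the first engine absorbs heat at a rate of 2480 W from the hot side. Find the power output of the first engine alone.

T_H = 356 °C → 356 + 273.15 = 629.15 K.
T_C = 81 °F → (81 − 32) × 5/9 = 27.22 °C = 300.37 K.
T_m = 381 °F → (381 − 32) × 5/9 = 193.89 °C = 467.04 K.
First-stage efficiency η₁ = 1 − T_m/T_H = 1 − 467.04/629.15 = 0.2577.
W₁ = η₁·Q_H = 0.2577 × 2480 = 639 W.

Ẇ₁ ≈ 639 W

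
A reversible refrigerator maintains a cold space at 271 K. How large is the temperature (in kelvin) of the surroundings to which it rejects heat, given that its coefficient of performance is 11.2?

T_H ≈ 295 K

COP_R = T_C/(T_H − T_C) ⇒ T_H = T_C·(1 + 1/COP_R) = 271.00 × (1 + 1/11.2) = 295 K.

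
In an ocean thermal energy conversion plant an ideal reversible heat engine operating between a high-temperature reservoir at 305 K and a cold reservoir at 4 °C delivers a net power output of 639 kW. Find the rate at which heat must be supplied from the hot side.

T_C = 4 °C → 4 + 273.15 = 277.15 K.
For a reversible engine, η = 1 − T_C/T_H = 1 − 277.15/305.00 = 0.0913.
Q_H = W/η = 639/0.0913 = 7000 kW.

Q̇_H ≈ 7000 kW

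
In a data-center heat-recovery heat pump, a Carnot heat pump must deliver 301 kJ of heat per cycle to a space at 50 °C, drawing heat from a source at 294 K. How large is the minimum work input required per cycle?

W_in ≈ 27.2 kJ

T_H = 50 °C → 50 + 273.15 = 323.15 K.
Reversible heating COP: COP_HP = T_H/(T_H − T_C) = 323.15/29.15 = 11.0858.
W = Q_H/COP_HP = 301/11.0858 = 27.2 kJ.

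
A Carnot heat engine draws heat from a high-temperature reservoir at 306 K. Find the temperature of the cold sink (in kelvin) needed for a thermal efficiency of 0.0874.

From η = 1 − T_C/T_H, T_C = T_H·(1 − η) = 306.00 × (1 − 0.0874) = 279.3 K.

T_C ≈ 279.3 K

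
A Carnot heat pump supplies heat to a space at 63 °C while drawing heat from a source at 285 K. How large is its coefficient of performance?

COP_HP ≈ 6.572

T_H = 63 °C → 63 + 273.15 = 336.15 K.
For a reversible heat pump, COP_HP = T_H/(T_H − T_C) = 336.15/(336.15 − 285.00) = 6.572.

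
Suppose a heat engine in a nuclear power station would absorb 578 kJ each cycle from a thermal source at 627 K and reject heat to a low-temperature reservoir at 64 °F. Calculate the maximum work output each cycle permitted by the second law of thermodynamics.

W_max ≈ 310 kJ

T_C = 64 °F → (64 − 32) × 5/9 = 17.78 °C = 290.93 K.
The upper bound on efficiency is η_max = 1 − T_C/T_H = 1 − 290.93/627.00 = 0.5360.
W_max = η_max · Q_H = 0.5360 × 578 = 310 kJ.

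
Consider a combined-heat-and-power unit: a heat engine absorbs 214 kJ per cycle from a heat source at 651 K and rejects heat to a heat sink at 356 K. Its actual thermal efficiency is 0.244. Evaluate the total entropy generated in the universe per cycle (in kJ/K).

W = η·Q_H = 0.244 × 214 = 52.22 kJ, so Q_C = Q_H − W = 161.8 kJ.
Reservoir entropy changes: ΔS_H = −Q_H/T_H = −214/651.00 = -0.3287 kJ/K and ΔS_C = +Q_C/T_C = 161.8/356.00 = 0.4544 kJ/K.
ΔS_univ = −Q_H/T_H + Q_C/T_C = 0.126 kJ/K (> 0, since η = 0.244 < η_Carnot = 0.453).

ΔS_univ ≈ 0.126 kJ/K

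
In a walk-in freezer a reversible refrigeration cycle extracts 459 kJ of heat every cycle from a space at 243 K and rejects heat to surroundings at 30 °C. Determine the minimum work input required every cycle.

W_in ≈ 114 kJ

T_H = 30 °C → 30 + 273.15 = 303.15 K.
The reversible coefficient of performance is COP_R = T_C/(T_H − T_C) = 243.00/60.15 = 4.0399.
W = Q_C/COP_R = 459/4.0399 = 114 kJ.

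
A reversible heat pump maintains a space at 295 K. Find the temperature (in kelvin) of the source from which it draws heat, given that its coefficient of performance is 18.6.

T_C ≈ 279 K

COP_HP = T_H/(T_H − T_C) ⇒ T_C = T_H·(COP_HP − 1)/COP_HP = 295.00 × (18.6 − 1)/18.6 = 279 K.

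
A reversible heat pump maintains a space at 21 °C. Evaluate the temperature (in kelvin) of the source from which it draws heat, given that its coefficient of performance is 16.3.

T_H = 21 °C → 21 + 273.15 = 294.15 K.
COP_HP = T_H/(T_H − T_C) ⇒ T_C = T_H·(COP_HP − 1)/COP_HP = 294.15 × (16.3 − 1)/16.3 = 276.1 K.

T_C ≈ 276.1 K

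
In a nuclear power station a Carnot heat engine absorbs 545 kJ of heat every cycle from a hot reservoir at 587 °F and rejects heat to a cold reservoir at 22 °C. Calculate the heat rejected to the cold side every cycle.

Q_C ≈ 277 kJ

T_H = 587 °F → (587 − 32) × 5/9 = 308.33 °C = 581.48 K.
T_C = 22 °C → 22 + 273.15 = 295.15 K.
Since the cycle is reversible, η = 1 − T_C/T_H = 1 − 295.15/581.48 = 0.4924.
For a reversible cycle Q_C/Q_H = T_C/T_H, so Q_C = 545 × 295.15/581.48 = 277 kJ.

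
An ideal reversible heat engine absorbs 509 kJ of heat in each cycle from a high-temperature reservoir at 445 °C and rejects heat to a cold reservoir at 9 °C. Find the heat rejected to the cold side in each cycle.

Q_C ≈ 200 kJ

T_H = 445 °C → 445 + 273.15 = 718.15 K.
T_C = 9 °C → 9 + 273.15 = 282.15 K.
For a reversible engine, η = 1 − T_C/T_H = 1 − 282.15/718.15 = 0.6071.
For a reversible cycle Q_C/Q_H = T_C/T_H, so Q_C = 509 × 282.15/718.15 = 200 kJ.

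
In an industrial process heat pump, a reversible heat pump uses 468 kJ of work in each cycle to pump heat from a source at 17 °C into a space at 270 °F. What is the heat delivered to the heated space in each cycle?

Q_H ≈ 1650 kJ

T_H = 270 °F → (270 − 32) × 5/9 = 132.22 °C = 405.37 K.
T_C = 17 °C → 17 + 273.15 = 290.15 K.
The Carnot heat-pump COP is COP_HP = T_H/(T_H − T_C) = 405.37/115.22 = 3.5182.
Q_H = COP_HP · W = 3.5182 × 468 = 1650 kJ.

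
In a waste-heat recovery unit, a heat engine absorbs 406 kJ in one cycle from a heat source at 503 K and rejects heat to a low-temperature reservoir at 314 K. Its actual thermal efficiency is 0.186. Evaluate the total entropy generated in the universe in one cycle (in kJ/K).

ΔS_univ ≈ 0.2453 kJ/K

W = η·Q_H = 0.186 × 406 = 75.52 kJ, so Q_C = Q_H − W = 330.5 kJ.
Reservoir entropy changes: ΔS_H = −Q_H/T_H = −406/503.00 = -0.8072 kJ/K and ΔS_C = +Q_C/T_C = 330.5/314.00 = 1.052 kJ/K.
ΔS_univ = −Q_H/T_H + Q_C/T_C = 0.2453 kJ/K (> 0, since η = 0.186 < η_Carnot = 0.376).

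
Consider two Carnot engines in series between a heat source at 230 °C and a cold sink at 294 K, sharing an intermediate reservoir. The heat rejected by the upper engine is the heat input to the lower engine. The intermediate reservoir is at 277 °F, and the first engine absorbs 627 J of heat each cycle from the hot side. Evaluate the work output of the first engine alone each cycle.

W₁ ≈ 117 J

T_H = 230 °C → 230 + 273.15 = 503.15 K.
T_m = 277 °F → (277 − 32) × 5/9 = 136.11 °C = 409.26 K.
First-stage efficiency η₁ = 1 − T_m/T_H = 1 − 409.26/503.15 = 0.1866.
W₁ = η₁·Q_H = 0.1866 × 627 = 117 J.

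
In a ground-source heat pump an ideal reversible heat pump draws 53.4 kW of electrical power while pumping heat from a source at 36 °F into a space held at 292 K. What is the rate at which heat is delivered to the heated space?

T_C = 36 °F → (36 − 32) × 5/9 = 2.22 °C = 275.37 K.
COP_HP = T_H/(T_H − T_C) = 292.00/16.63 = 17.5610.
Q_H = COP_HP · W = 17.5610 × 53.4 = 937.8 kW.

Q̇_H ≈ 937.8 kW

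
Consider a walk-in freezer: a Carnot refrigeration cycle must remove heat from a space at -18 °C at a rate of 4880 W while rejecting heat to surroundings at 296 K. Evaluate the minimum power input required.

T_C = -18 °C → -18 + 273.15 = 255.15 K.
COP_R = T_C/(T_H − T_C) = 255.15/40.85 = 6.2460.
W = Q_C/COP_R = 4880/6.2460 = 781 W.

Ẇ_in ≈ 781 W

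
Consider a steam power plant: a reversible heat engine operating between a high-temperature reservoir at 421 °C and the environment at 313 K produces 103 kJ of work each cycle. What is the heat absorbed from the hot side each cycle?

Q_H ≈ 188 kJ

T_H = 421 °C → 421 + 273.15 = 694.15 K.
η_rev = 1 − T_C/T_H = 1 − 313.00/694.15 = 0.5491.
Q_H = W/η = 103/0.5491 = 188 kJ.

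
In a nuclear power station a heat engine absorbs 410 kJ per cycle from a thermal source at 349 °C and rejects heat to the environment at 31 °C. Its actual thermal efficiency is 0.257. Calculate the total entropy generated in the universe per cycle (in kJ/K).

T_H = 349 °C → 349 + 273.15 = 622.15 K.
T_C = 31 °C → 31 + 273.15 = 304.15 K.
W = η·Q_H = 0.257 × 410 = 105.4 kJ, so Q_C = Q_H − W = 304.6 kJ.
Reservoir entropy changes: ΔS_H = −Q_H/T_H = −410/622.15 = -0.6590 kJ/K and ΔS_C = +Q_C/T_C = 304.6/304.15 = 1.002 kJ/K.
ΔS_univ = −Q_H/T_H + Q_C/T_C = 0.343 kJ/K (> 0, since η = 0.257 < η_Carnot = 0.511).

ΔS_univ ≈ 0.343 kJ/K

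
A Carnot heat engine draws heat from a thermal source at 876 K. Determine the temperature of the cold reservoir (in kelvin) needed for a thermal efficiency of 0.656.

T_C ≈ 301 K

From η = 1 − T_C/T_H, T_C = T_H·(1 − η) = 876.00 × (1 − 0.656) = 301 K.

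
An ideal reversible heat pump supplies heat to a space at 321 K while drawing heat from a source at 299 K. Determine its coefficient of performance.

COP_HP ≈ 14.6

Reversible heating COP: COP_HP = T_H/(T_H − T_C) = 321.00/(321.00 − 299.00) = 14.6.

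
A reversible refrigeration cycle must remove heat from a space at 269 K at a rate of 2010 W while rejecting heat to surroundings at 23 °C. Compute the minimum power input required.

T_H = 23 °C → 23 + 273.15 = 296.15 K.
The reversible coefficient of performance is COP_R = T_C/(T_H − T_C) = 269.00/27.15 = 9.9079.
W = Q_C/COP_R = 2010/9.9079 = 203 W.

Ẇ_in ≈ 203 W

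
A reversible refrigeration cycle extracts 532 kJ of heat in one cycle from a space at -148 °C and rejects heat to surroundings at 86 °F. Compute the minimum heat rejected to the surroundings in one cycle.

Q_H ≈ 1289 kJ

T_H = 86 °F → (86 − 32) × 5/9 = 30.00 °C = 303.15 K.
T_C = -148 °C → -148 + 273.15 = 125.15 K.
For a reversible cycle Q_H/Q_C = T_H/T_C, so Q_H = Q_C·T_H/T_C = 532 × 303.15/125.15 = 1289 kJ.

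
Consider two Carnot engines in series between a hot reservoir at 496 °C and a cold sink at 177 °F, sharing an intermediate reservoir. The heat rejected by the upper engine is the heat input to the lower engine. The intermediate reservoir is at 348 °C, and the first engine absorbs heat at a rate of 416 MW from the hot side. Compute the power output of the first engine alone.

T_H = 496 °C → 496 + 273.15 = 769.15 K.
T_C = 177 °F → (177 − 32) × 5/9 = 80.56 °C = 353.71 K.
T_m = 348 °C → 348 + 273.15 = 621.15 K.
First-stage efficiency η₁ = 1 − T_m/T_H = 1 − 621.15/769.15 = 0.1924.
W₁ = η₁·Q_H = 0.1924 × 416 = 80.0 MW.

Ẇ₁ ≈ 80.0 MW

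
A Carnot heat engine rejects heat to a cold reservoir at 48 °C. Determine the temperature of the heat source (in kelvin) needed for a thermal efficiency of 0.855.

T_C = 48 °C → 48 + 273.15 = 321.15 K.
From η = 1 − T_C/T_H, solving for T_H gives T_H = T_C/(1 − η) = 321.15/(1 − 0.855) = 2210 K.

T_H ≈ 2210 K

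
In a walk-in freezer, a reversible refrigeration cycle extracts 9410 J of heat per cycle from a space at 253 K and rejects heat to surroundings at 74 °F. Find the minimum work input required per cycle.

T_H = 74 °F → (74 − 32) × 5/9 = 23.33 °C = 296.48 K.
For a reversible refrigerator, COP_R = T_C/(T_H − T_C) = 253.00/43.48 = 5.8183.
W = Q_C/COP_R = 9410/5.8183 = 1620 J.

W_in ≈ 1620 J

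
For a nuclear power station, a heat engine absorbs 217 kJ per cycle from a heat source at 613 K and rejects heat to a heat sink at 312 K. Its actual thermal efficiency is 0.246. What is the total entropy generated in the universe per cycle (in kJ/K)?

ΔS_univ ≈ 0.170 kJ/K

W = η·Q_H = 0.246 × 217 = 53.38 kJ, so Q_C = Q_H − W = 163.6 kJ.
The hot reservoir loses entropy Q_H/T_H = 217/613.00 = 0.3540 kJ/K; the cold reservoir gains Q_C/T_C = 163.6/312.00 = 0.5244 kJ/K.
ΔS_univ = −Q_H/T_H + Q_C/T_C = 0.170 kJ/K (> 0, since η = 0.246 < η_Carnot = 0.491).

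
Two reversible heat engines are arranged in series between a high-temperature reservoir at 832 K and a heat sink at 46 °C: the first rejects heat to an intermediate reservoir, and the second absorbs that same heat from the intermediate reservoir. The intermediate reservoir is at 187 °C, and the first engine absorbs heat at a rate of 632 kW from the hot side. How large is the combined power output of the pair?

T_C = 46 °C → 46 + 273.15 = 319.15 K.
Two reversible stages in series are equivalent to a single Carnot engine between T_H and T_C, so η_total = 1 − T_C/T_H = 1 − 319.15/832.00 = 0.6164.
W_total = η_total · Q_H = 0.6164 × 632 = 389.6 kW.

Ẇ_total ≈ 389.6 kW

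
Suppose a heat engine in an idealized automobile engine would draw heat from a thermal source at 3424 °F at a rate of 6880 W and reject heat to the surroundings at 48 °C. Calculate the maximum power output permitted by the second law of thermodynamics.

T_H = 3424 °F → (3424 − 32) × 5/9 = 1884.44 °C = 2157.59 K.
T_C = 48 °C → 48 + 273.15 = 321.15 K.
The second-law ceiling is the Carnot efficiency, η_max = 1 − T_C/T_H = 1 − 321.15/2157.59 = 0.8512.
W_max = η_max · Q_H = 0.8512 × 6880 = 5860 W.

Ẇ_max ≈ 5860 W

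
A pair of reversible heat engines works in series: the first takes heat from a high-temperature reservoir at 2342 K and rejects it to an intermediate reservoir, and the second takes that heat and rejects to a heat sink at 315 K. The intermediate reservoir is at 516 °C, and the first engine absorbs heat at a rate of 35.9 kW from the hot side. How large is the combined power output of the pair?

Two reversible stages in series are equivalent to a single Carnot engine between T_H and T_C, so η_total = 1 − T_C/T_H = 1 − 315.00/2342.00 = 0.8655.
W_total = η_total · Q_H = 0.8655 × 35.9 = 31.07 kW.

Ẇ_total ≈ 31.07 kW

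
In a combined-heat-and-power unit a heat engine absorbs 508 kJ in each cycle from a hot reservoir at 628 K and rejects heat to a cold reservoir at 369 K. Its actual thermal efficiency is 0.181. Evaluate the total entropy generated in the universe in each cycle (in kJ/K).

ΔS_univ ≈ 0.319 kJ/K

W = η·Q_H = 0.181 × 508 = 91.95 kJ, so Q_C = Q_H − W = 416.1 kJ.
Entropy balance on the reservoirs: −Q_H/T_H = -0.8089 kJ/K, +Q_C/T_C = 1.128 kJ/K.
ΔS_univ = −Q_H/T_H + Q_C/T_C = 0.319 kJ/K (> 0, since η = 0.181 < η_Carnot = 0.412).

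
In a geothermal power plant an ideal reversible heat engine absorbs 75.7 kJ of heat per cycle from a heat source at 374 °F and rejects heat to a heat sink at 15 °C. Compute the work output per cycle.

W ≈ 28.6 kJ

T_H = 374 °F → (374 − 32) × 5/9 = 190.00 °C = 463.15 K.
T_C = 15 °C → 15 + 273.15 = 288.15 K.
Since the cycle is reversible, η = 1 − T_C/T_H = 1 − 288.15/463.15 = 0.3778.
W = η·Q_H = 0.3778 × 75.7 = 28.6 kJ.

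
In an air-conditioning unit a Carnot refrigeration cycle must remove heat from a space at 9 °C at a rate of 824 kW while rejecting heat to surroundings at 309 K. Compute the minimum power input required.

Ẇ_in ≈ 78.4 kW

T_C = 9 °C → 9 + 273.15 = 282.15 K.
Carnot COP: COP_R = T_C/(T_H − T_C) = 282.15/26.85 = 10.5084.
W = Q_C/COP_R = 824/10.5084 = 78.4 kW.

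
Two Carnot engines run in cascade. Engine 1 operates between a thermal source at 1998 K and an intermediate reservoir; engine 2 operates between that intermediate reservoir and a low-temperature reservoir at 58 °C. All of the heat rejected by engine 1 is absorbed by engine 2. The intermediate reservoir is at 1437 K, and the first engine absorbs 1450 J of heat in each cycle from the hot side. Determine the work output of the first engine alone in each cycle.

W₁ ≈ 407 J

T_C = 58 °C → 58 + 273.15 = 331.15 K.
First-stage efficiency η₁ = 1 − T_m/T_H = 1 − 1437.00/1998.00 = 0.2808.
W₁ = η₁·Q_H = 0.2808 × 1450 = 407 J.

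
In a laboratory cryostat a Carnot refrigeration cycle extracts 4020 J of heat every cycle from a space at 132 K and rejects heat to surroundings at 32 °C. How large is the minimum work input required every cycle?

W_in ≈ 5270 J

T_H = 32 °C → 32 + 273.15 = 305.15 K.
For a reversible refrigerator, COP_R = T_C/(T_H − T_C) = 132.00/173.15 = 0.7623.
W = Q_C/COP_R = 4020/0.7623 = 5270 J.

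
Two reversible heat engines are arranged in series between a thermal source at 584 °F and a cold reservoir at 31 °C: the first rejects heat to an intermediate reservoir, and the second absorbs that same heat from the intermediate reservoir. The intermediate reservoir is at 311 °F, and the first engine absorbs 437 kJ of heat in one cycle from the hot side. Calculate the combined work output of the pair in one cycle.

T_H = 584 °F → (584 − 32) × 5/9 = 306.67 °C = 579.82 K.
T_C = 31 °C → 31 + 273.15 = 304.15 K.
Two reversible stages in series are equivalent to a single Carnot engine between T_H and T_C, so η_total = 1 − T_C/T_H = 1 − 304.15/579.82 = 0.4754.
W_total = η_total · Q_H = 0.4754 × 437 = 207.8 kJ.

W_total ≈ 207.8 kJ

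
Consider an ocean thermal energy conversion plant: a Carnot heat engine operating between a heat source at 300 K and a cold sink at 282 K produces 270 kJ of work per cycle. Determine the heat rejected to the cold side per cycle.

Q_C ≈ 4230 kJ

The Carnot efficiency is η = 1 − T_C/T_H = 1 − 282.00/300.00 = 0.0600.
Since Q_C/Q_H = T_C/T_H and Q_H = W/η, Q_C = W·T_C/(T_H − T_C) = 270 × 282.00/18.00 = 4230 kJ.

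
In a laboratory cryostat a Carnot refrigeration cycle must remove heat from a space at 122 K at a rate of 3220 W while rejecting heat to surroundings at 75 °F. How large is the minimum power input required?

T_H = 75 °F → (75 − 32) × 5/9 = 23.89 °C = 297.04 K.
Carnot COP: COP_R = T_C/(T_H − T_C) = 122.00/175.04 = 0.6970.
W = Q_C/COP_R = 3220/0.6970 = 4620 W.

Ẇ_in ≈ 4620 W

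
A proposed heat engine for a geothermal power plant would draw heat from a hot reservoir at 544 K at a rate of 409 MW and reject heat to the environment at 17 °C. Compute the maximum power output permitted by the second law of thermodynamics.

Ẇ_max ≈ 190.9 MW

T_C = 17 °C → 17 + 273.15 = 290.15 K.
The second-law ceiling is the Carnot efficiency, η_max = 1 − T_C/T_H = 1 − 290.15/544.00 = 0.4666.
W_max = η_max · Q_H = 0.4666 × 409 = 190.9 MW.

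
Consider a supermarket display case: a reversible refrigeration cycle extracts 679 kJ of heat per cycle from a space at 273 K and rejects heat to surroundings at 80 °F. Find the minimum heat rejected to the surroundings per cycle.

T_H = 80 °F → (80 − 32) × 5/9 = 26.67 °C = 299.82 K.
For a reversible cycle Q_H/Q_C = T_H/T_C, so Q_H = Q_C·T_H/T_C = 679 × 299.82/273.00 = 745.7 kJ.

Q_H ≈ 745.7 kJ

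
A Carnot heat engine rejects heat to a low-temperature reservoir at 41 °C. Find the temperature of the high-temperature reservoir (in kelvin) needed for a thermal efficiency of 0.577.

T_C = 41 °C → 41 + 273.15 = 314.15 K.
From η = 1 − T_C/T_H, solving for T_H gives T_H = T_C/(1 − η) = 314.15/(1 − 0.577) = 742.7 K.

T_H ≈ 742.7 K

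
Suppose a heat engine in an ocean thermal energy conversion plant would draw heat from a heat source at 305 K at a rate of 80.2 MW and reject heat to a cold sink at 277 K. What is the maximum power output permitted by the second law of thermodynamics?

Ẇ_max ≈ 7.36 MW

By the Carnot theorem, η_max = 1 − T_C/T_H = 1 − 277.00/305.00 = 0.0918.
W_max = η_max · Q_H = 0.0918 × 80.2 = 7.36 MW.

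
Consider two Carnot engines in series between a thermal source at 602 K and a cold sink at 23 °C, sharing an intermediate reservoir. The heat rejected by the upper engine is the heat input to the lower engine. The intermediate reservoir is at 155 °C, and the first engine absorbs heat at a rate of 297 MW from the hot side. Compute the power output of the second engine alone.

T_C = 23 °C → 23 + 273.15 = 296.15 K.
T_m = 155 °C → 155 + 273.15 = 428.15 K.
Heat entering the second stage: Q_m = Q_H·(T_m/T_H) = 297 × 428.15/602.00 = 211 MW.
Second-stage efficiency η₂ = 1 − T_C/T_m = 1 − 296.15/428.15 = 0.3083, so W₂ = η₂·Q_m = 65.1 MW.

Ẇ₂ ≈ 65.1 MW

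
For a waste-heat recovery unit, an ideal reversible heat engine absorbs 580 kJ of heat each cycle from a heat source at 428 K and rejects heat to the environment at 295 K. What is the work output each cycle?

Since the cycle is reversible, η = 1 − T_C/T_H = 1 − 295.00/428.00 = 0.3107.
W = η·Q_H = 0.3107 × 580 = 180.2 kJ.

W ≈ 180.2 kJ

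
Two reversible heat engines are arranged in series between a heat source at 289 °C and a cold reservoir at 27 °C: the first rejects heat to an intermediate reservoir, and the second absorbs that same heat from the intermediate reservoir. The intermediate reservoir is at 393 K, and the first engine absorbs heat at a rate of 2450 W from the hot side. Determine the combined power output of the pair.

Ẇ_total ≈ 1140 W

T_H = 289 °C → 289 + 273.15 = 562.15 K.
T_C = 27 °C → 27 + 273.15 = 300.15 K.
Two reversible stages in series are equivalent to a single Carnot engine between T_H and T_C, so η_total = 1 − T_C/T_H = 1 − 300.15/562.15 = 0.4661.
W_total = η_total · Q_H = 0.4661 × 2450 = 1140 W.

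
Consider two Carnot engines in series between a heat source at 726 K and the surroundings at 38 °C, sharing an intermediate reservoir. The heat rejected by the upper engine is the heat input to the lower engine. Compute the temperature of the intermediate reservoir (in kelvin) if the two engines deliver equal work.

T_m ≈ 519 K

T_C = 38 °C → 38 + 273.15 = 311.15 K.
For reversible stages Q_m = Q_H·(T_m/T_H). Setting W₁ = Q_H(1 − T_m/T_H) equal to W₂ = Q_m(1 − T_C/T_m) = Q_H·(T_m − T_C)/T_H gives T_H − T_m = T_m − T_C, so T_m = (T_H + T_C)/2 = (726.00 + 311.15)/2 = 519 K.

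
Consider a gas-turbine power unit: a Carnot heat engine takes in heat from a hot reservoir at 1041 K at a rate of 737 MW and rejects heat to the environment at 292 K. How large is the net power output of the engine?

Ẇ ≈ 530 MW

The Carnot efficiency is η = 1 − T_C/T_H = 1 − 292.00/1041.00 = 0.7195.
W = η·Q_H = 0.7195 × 737 = 530 MW.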